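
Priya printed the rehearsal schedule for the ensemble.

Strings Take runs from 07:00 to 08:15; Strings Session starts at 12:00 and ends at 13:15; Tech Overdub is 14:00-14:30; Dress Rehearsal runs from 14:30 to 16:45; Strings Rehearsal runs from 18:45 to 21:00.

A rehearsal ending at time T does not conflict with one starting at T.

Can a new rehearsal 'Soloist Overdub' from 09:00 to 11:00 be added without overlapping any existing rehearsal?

Strings Take: ends 08:15 at or before Soloist Overdub starts 09:00 → clear.
Strings Session: starts 12:00 at or after Soloist Overdub ends 11:00 → clear.
Tech Overdub: starts 14:00 at or after Soloist Overdub ends 11:00 → clear.
Dress Rehearsal: starts 14:30 at or after Soloist Overdub ends 11:00 → clear.
Strings Rehearsal: starts 18:45 at or after Soloist Overdub ends 11:00 → clear.

Yes — the slot is free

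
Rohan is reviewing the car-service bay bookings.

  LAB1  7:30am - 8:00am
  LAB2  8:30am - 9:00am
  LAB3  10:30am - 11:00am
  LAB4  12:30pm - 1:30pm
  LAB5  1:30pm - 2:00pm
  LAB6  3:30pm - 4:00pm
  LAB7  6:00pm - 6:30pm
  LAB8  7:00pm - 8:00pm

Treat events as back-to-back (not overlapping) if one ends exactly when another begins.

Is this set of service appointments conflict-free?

Sorted by start: LAB1, LAB2, LAB3, LAB4, LAB5, LAB6, LAB7, LAB8.
LAB2 starts after LAB1 ends, so nothing later overlaps LAB1 either.
LAB3 starts after LAB2 ends, so nothing later overlaps LAB2 either.
LAB4 starts after LAB3 ends, so nothing later overlaps LAB3 either.
LAB5 starts exactly when LAB4 ends (back-to-back, no overlap), so nothing later overlaps LAB4 either.
LAB6 starts after LAB5 ends, so nothing later overlaps LAB5 either.
LAB7 starts after LAB6 ends, so nothing later overlaps LAB6 either.
LAB8 starts after LAB7 ends.
Every pair is clear; the schedule has no overlaps.

Yes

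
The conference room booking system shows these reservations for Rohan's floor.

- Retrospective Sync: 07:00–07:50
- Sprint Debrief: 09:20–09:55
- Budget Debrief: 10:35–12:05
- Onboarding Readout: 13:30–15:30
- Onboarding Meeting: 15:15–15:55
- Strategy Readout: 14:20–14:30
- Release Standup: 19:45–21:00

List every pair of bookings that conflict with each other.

Onboarding Meeting & Onboarding Readout, Onboarding Readout & Strategy Readout

Sorted by start: Retrospective Sync, Sprint Debrief, Budget Debrief, Onboarding Readout, Strategy Readout, Onboarding Meeting, Release Standup.
Sprint Debrief starts after Retrospective Sync ends, so nothing later overlaps Retrospective Sync either.
Budget Debrief starts after Sprint Debrief ends, so nothing later overlaps Sprint Debrief either.
Onboarding Readout starts after Budget Debrief ends, so nothing later overlaps Budget Debrief either.
Strategy Readout starts before Onboarding Readout ends → Onboarding Readout and Strategy Readout overlap.
Onboarding Meeting starts before Onboarding Readout ends → Onboarding Readout and Onboarding Meeting overlap.
Release Standup starts after Onboarding Readout ends.
Onboarding Meeting starts after Strategy Readout ends, so nothing later overlaps Strategy Readout either.
Release Standup starts after Onboarding Meeting ends.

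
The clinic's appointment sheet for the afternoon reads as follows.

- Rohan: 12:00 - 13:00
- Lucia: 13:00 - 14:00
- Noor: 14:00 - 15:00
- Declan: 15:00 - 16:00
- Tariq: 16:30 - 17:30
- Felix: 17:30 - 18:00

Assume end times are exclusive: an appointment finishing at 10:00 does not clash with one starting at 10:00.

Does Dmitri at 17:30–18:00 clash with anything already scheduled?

Rohan: ends 13:00 at or before Dmitri starts 17:30 → clear.
Lucia: ends 14:00 at or before Dmitri starts 17:30 → clear.
Noor: ends 15:00 at or before Dmitri starts 17:30 → clear.
Declan: ends 16:00 at or before Dmitri starts 17:30 → clear.
Tariq: ends 17:30 at or before Dmitri starts 17:30 → clear.
Felix: starts 17:30 before Dmitri ends 18:00, and ends 18:00 after Dmitri starts 17:30 → overlap.
Dmitri overlaps Felix.

Yes — it overlaps Felix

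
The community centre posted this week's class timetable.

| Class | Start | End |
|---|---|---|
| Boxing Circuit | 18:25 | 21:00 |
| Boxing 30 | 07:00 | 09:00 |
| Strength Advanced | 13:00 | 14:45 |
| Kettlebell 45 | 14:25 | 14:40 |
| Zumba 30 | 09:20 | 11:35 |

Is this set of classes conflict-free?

Sorted by start: Boxing 30, Zumba 30, Strength Advanced, Kettlebell 45, Boxing Circuit.
Zumba 30 starts after Boxing 30 ends, so nothing later overlaps Boxing 30 either.
Strength Advanced starts after Zumba 30 ends, so nothing later overlaps Zumba 30 either.
Kettlebell 45 starts before Strength Advanced ends → Strength Advanced and Kettlebell 45 overlap.
That's a conflict, so the schedule is not conflict-free.

No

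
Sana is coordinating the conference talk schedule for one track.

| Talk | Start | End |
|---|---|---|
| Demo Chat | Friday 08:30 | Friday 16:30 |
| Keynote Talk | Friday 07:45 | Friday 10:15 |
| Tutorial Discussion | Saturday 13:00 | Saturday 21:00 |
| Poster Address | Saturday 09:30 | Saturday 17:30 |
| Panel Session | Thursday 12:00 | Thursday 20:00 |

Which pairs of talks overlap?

Demo Chat & Keynote Talk, Poster Address & Tutorial Discussion

Sorted by start: Panel Session, Keynote Talk, Demo Chat, Poster Address, Tutorial Discussion.
Keynote Talk starts after Panel Session ends — done with Panel Session.
Demo Chat starts before Keynote Talk ends → Keynote Talk and Demo Chat overlap.
Poster Address starts after Keynote Talk ends — done with Keynote Talk.
Poster Address starts after Demo Chat ends — done with Demo Chat.
Tutorial Discussion starts before Poster Address ends → Poster Address and Tutorial Discussion overlap.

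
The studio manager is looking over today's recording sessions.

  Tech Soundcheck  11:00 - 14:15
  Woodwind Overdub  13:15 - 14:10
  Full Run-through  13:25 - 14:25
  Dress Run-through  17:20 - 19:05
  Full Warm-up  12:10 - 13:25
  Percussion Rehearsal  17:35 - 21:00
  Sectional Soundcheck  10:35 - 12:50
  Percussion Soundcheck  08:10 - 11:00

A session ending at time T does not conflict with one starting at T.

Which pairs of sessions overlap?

Sorted by start: Percussion Soundcheck, Sectional Soundcheck, Tech Soundcheck, Full Warm-up, Woodwind Overdub, Full Run-through, Dress Run-through, Percussion Rehearsal.
Sectional Soundcheck starts before Percussion Soundcheck ends → Percussion Soundcheck and Sectional Soundcheck overlap.
Tech Soundcheck starts exactly when Percussion Soundcheck ends (back-to-back, no overlap) — done with Percussion Soundcheck.
Tech Soundcheck starts before Sectional Soundcheck ends → Sectional Soundcheck and Tech Soundcheck overlap.
Full Warm-up starts before Sectional Soundcheck ends → Sectional Soundcheck and Full Warm-up overlap.
Woodwind Overdub starts after Sectional Soundcheck ends — done with Sectional Soundcheck.
Full Warm-up starts before Tech Soundcheck ends → Tech Soundcheck and Full Warm-up overlap.
Woodwind Overdub starts before Tech Soundcheck ends → Tech Soundcheck and Woodwind Overdub overlap.
Full Run-through starts before Tech Soundcheck ends → Tech Soundcheck and Full Run-through overlap.
Dress Run-through starts after Tech Soundcheck ends — done with Tech Soundcheck.
Woodwind Overdub starts before Full Warm-up ends → Full Warm-up and Woodwind Overdub overlap.
Full Run-through starts exactly when Full Warm-up ends (back-to-back, no overlap) — done with Full Warm-up.
Full Run-through starts before Woodwind Overdub ends → Woodwind Overdub and Full Run-through overlap.
Dress Run-through starts after Woodwind Overdub ends — done with Woodwind Overdub.
Dress Run-through starts after Full Run-through ends — done with Full Run-through.
Percussion Rehearsal starts before Dress Run-through ends → Dress Run-through and Percussion Rehearsal overlap.

Dress Run-through & Percussion Rehearsal, Full Run-through & Tech Soundcheck, Full Run-through & Woodwind Overdub, Full Warm-up & Sectional Soundcheck, Full Warm-up & Tech Soundcheck, Full Warm-up & Woodwind Overdub, Percussion Soundcheck & Sectional Soundcheck, Sectional Soundcheck & Tech Soundcheck, Tech Soundcheck & Woodwind Overdub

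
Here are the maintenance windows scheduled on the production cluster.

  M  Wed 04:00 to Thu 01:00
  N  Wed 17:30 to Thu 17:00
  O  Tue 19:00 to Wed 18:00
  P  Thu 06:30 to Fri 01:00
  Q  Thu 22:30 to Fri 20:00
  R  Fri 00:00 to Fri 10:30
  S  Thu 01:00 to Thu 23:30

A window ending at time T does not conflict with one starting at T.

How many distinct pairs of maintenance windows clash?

Two intervals overlap when each starts before the other ends.
Sorted by start: O, M, N, S, P, Q, R.
M starts before O ends → O and M overlap.
N starts before O ends → O and N overlap.
S starts after O ends, so nothing later overlaps O either.
N starts before M ends → M and N overlap.
S starts exactly when M ends (back-to-back, no overlap), so nothing later overlaps M either.
S starts before N ends → N and S overlap.
P starts before N ends → N and P overlap.
Q starts after N ends, so nothing later overlaps N either.
P starts before S ends → S and P overlap.
Q starts before S ends → S and Q overlap.
R starts after S ends.
Q starts before P ends → P and Q overlap.
R starts before P ends → P and R overlap.
R starts before Q ends → Q and R overlap.
Overlapping pairs: M & N, M & O, N & O, N & P, N & S, P & Q, P & R, P & S, Q & R, Q & S — 10 in total.

10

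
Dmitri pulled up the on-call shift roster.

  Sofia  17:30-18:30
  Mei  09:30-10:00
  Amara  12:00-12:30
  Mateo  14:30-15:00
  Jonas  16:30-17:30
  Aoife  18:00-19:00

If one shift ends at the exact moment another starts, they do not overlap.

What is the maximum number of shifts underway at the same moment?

2

Walk through starts and ends in time order (an end at T is processed before a start at T):
09:30 start Mei → 1
10:00 end Mei → 0
12:00 start Amara → 1
12:30 end Amara → 0
14:30 start Mateo → 1
15:00 end Mateo → 0
16:30 start Jonas → 1
17:30 end Jonas → 0
17:30 start Sofia → 1
18:00 start Aoife → 2
18:30 end Sofia → 1
19:00 end Aoife → 0
Peak is 2, at 18:00 (Aoife, Sofia).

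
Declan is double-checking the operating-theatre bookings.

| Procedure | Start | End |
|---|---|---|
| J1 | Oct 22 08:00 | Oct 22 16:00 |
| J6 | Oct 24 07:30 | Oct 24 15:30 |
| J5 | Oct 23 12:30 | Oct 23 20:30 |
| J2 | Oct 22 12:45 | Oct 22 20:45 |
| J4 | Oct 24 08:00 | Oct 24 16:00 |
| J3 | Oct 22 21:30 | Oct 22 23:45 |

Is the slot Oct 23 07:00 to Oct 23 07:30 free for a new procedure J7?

J1: ends Oct 22 16:00 at or before J7 starts Oct 23 07:00 → clear.
J2: ends Oct 22 20:45 at or before J7 starts Oct 23 07:00 → clear.
J3: ends Oct 22 23:45 at or before J7 starts Oct 23 07:00 → clear.
J5: starts Oct 23 12:30 at or after J7 ends Oct 23 07:30 → clear.
J6: starts Oct 24 07:30 at or after J7 ends Oct 23 07:30 → clear.
J4: starts Oct 24 08:00 at or after J7 ends Oct 23 07:30 → clear.

Yes — the slot is free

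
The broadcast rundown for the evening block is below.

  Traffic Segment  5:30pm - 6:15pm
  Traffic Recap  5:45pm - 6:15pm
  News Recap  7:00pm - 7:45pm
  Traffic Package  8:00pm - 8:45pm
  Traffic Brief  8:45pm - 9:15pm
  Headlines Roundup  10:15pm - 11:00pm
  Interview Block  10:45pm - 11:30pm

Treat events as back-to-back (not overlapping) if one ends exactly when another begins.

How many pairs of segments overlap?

Sorted by start: Traffic Segment, Traffic Recap, News Recap, Traffic Package, Traffic Brief, Headlines Roundup, Interview Block.
Traffic Recap starts before Traffic Segment ends → Traffic Segment and Traffic Recap overlap.
News Recap starts after Traffic Segment ends, so Traffic Segment has no further overlaps.
News Recap starts after Traffic Recap ends, so Traffic Recap has no further overlaps.
Traffic Package starts after News Recap ends, so News Recap has no further overlaps.
Traffic Brief starts exactly when Traffic Package ends (back-to-back, no overlap), so Traffic Package has no further overlaps.
Headlines Roundup starts after Traffic Brief ends, so Traffic Brief has no further overlaps.
Interview Block starts before Headlines Roundup ends → Headlines Roundup and Interview Block overlap.
Overlapping pairs: Headlines Roundup & Interview Block, Traffic Recap & Traffic Segment — 2 in total.

2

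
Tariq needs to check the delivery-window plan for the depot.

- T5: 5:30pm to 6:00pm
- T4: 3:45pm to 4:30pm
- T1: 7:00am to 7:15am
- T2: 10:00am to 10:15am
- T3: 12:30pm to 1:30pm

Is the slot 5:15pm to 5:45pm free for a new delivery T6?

T1: ends 7:15am at or before T6 starts 5:15pm → clear.
T2: ends 10:15am at or before T6 starts 5:15pm → clear.
T3: ends 1:30pm at or before T6 starts 5:15pm → clear.
T4: ends 4:30pm at or before T6 starts 5:15pm → clear.
T5: starts 5:30pm before T6 ends 5:45pm, and ends 6:00pm after T6 starts 5:15pm → overlap.
T6 overlaps T5.

No — it overlaps T5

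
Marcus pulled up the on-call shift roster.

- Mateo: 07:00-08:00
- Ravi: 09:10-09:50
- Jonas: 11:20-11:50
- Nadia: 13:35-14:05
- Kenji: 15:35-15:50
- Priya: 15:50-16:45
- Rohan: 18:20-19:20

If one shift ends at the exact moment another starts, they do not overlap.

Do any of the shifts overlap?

No

Sorted by start: Mateo, Ravi, Jonas, Nadia, Kenji, Priya, Rohan.
Ravi starts after Mateo ends — done with Mateo.
Jonas starts after Ravi ends — done with Ravi.
Nadia starts after Jonas ends — done with Jonas.
Kenji starts after Nadia ends — done with Nadia.
Priya starts exactly when Kenji ends (back-to-back, no overlap) — done with Kenji.
Rohan starts after Priya ends.
Every pair is clear; the schedule has no overlaps.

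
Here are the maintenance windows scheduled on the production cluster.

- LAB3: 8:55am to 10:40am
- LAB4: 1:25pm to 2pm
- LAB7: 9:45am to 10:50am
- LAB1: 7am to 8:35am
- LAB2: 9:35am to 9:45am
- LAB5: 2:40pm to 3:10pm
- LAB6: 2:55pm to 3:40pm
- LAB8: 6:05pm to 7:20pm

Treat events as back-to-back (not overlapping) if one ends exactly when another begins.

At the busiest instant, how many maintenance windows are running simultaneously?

Sort all start/end points and keep a running count:
7am start LAB1 → 1
8:35am end LAB1 → 0
8:55am start LAB3 → 1
9:35am start LAB2 → 2
9:45am end LAB2 → 1
9:45am start LAB7 → 2
10:40am end LAB3 → 1
10:50am end LAB7 → 0
1:25pm start LAB4 → 1
2pm end LAB4 → 0
2:40pm start LAB5 → 1
2:55pm start LAB6 → 2
3:10pm end LAB5 → 1
3:40pm end LAB6 → 0
6:05pm start LAB8 → 1
7:20pm end LAB8 → 0
Peak is 2, at 9:35am (LAB2, LAB3).

2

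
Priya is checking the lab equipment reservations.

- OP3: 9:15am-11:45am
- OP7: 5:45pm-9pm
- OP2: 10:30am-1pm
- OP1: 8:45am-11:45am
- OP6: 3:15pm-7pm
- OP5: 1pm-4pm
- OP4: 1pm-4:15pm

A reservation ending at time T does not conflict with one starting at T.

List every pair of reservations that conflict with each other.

Sorted by start: OP1, OP3, OP2, OP4, OP5, OP6, OP7.
OP3 starts before OP1 ends → OP1 and OP3 overlap.
OP2 starts before OP1 ends → OP1 and OP2 overlap.
OP4 starts after OP1 ends — done with OP1.
OP2 starts before OP3 ends → OP3 and OP2 overlap.
OP4 starts after OP3 ends — done with OP3.
OP4 starts exactly when OP2 ends (back-to-back, no overlap) — done with OP2.
OP5 starts before OP4 ends → OP4 and OP5 overlap.
OP6 starts before OP4 ends → OP4 and OP6 overlap.
OP7 starts after OP4 ends.
OP6 starts before OP5 ends → OP5 and OP6 overlap.
OP7 starts after OP5 ends.
OP7 starts before OP6 ends → OP6 and OP7 overlap.

OP1 & OP2, OP1 & OP3, OP2 & OP3, OP4 & OP5, OP4 & OP6, OP5 & OP6, OP6 & OP7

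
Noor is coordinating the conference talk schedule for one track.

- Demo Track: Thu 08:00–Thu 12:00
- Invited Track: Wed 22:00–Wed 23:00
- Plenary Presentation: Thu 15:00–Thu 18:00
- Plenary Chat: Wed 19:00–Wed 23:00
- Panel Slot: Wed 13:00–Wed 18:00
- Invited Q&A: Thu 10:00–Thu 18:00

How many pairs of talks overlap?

3

Two intervals overlap when each starts before the other ends.
Sorted by start: Panel Slot, Plenary Chat, Invited Track, Demo Track, Invited Q&A, Plenary Presentation.
Plenary Chat starts after Panel Slot ends; Panel Slot is clear from here.
Invited Track starts before Plenary Chat ends → Plenary Chat and Invited Track overlap.
Demo Track starts after Plenary Chat ends; Plenary Chat is clear from here.
Demo Track starts after Invited Track ends; Invited Track is clear from here.
Invited Q&A starts before Demo Track ends → Demo Track and Invited Q&A overlap.
Plenary Presentation starts after Demo Track ends.
Plenary Presentation starts before Invited Q&A ends → Invited Q&A and Plenary Presentation overlap.
Overlapping pairs: Demo Track & Invited Q&A, Invited Q&A & Plenary Presentation, Invited Track & Plenary Chat — 3 in total.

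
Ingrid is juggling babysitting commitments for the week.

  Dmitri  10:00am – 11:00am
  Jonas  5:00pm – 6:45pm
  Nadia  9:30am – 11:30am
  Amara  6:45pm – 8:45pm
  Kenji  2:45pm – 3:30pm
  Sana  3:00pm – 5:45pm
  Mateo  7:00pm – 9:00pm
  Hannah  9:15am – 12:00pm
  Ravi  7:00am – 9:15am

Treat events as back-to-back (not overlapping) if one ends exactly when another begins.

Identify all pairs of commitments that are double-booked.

Amara & Mateo, Dmitri & Hannah, Dmitri & Nadia, Hannah & Nadia, Jonas & Sana, Kenji & Sana

Two intervals overlap when each starts before the other ends.
Sorted by start: Ravi, Hannah, Nadia, Dmitri, Kenji, Sana, Jonas, Amara, Mateo.
Hannah starts exactly when Ravi ends (back-to-back, no overlap), so nothing later overlaps Ravi either.
Nadia starts before Hannah ends → Hannah and Nadia overlap.
Dmitri starts before Hannah ends → Hannah and Dmitri overlap.
Kenji starts after Hannah ends, so nothing later overlaps Hannah either.
Dmitri starts before Nadia ends → Nadia and Dmitri overlap.
Kenji starts after Nadia ends, so nothing later overlaps Nadia either.
Kenji starts after Dmitri ends, so nothing later overlaps Dmitri either.
Sana starts before Kenji ends → Kenji and Sana overlap.
Jonas starts after Kenji ends, so nothing later overlaps Kenji either.
Jonas starts before Sana ends → Sana and Jonas overlap.
Amara starts after Sana ends, so nothing later overlaps Sana either.
Amara starts exactly when Jonas ends (back-to-back, no overlap), so nothing later overlaps Jonas either.
Mateo starts before Amara ends → Amara and Mateo overlap.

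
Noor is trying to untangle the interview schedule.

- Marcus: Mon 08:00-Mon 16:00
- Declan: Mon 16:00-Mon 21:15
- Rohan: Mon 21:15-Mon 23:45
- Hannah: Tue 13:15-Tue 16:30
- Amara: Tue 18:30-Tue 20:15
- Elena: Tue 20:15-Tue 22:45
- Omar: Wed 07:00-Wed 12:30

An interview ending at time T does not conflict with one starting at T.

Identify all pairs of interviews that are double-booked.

no overlapping pairs

Sorted by start: Marcus, Declan, Rohan, Hannah, Amara, Elena, Omar.
Declan starts exactly when Marcus ends (back-to-back, no overlap) — done with Marcus.
Rohan starts exactly when Declan ends (back-to-back, no overlap) — done with Declan.
Hannah starts after Rohan ends — done with Rohan.
Amara starts after Hannah ends — done with Hannah.
Elena starts exactly when Amara ends (back-to-back, no overlap) — done with Amara.
Omar starts after Elena ends.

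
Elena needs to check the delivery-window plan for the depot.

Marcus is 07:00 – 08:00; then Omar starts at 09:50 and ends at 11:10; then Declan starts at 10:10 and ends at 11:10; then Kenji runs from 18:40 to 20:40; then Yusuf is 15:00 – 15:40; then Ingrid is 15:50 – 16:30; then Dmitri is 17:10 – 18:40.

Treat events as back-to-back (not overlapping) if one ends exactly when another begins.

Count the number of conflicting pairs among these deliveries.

1

Sorted by start: Marcus, Omar, Declan, Yusuf, Ingrid, Dmitri, Kenji.
Omar starts after Marcus ends, so Marcus has no further overlaps.
Declan starts before Omar ends → Omar and Declan overlap.
Yusuf starts after Omar ends, so Omar has no further overlaps.
Yusuf starts after Declan ends, so Declan has no further overlaps.
Ingrid starts after Yusuf ends, so Yusuf has no further overlaps.
Dmitri starts after Ingrid ends, so Ingrid has no further overlaps.
Kenji starts exactly when Dmitri ends (back-to-back, no overlap).
Overlapping pairs: Declan & Omar — 1 in total.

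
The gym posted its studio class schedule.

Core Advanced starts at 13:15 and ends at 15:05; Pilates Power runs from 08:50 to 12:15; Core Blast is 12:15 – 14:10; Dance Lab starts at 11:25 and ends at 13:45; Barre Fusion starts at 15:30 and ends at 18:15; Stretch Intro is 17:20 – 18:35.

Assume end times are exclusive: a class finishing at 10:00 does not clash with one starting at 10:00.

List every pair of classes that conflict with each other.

Barre Fusion & Stretch Intro, Core Advanced & Core Blast, Core Advanced & Dance Lab, Core Blast & Dance Lab, Dance Lab & Pilates Power

Sorted by start: Pilates Power, Dance Lab, Core Blast, Core Advanced, Barre Fusion, Stretch Intro.
Dance Lab starts before Pilates Power ends → Pilates Power and Dance Lab overlap.
Core Blast starts exactly when Pilates Power ends (back-to-back, no overlap) — done with Pilates Power.
Core Blast starts before Dance Lab ends → Dance Lab and Core Blast overlap.
Core Advanced starts before Dance Lab ends → Dance Lab and Core Advanced overlap.
Barre Fusion starts after Dance Lab ends — done with Dance Lab.
Core Advanced starts before Core Blast ends → Core Blast and Core Advanced overlap.
Barre Fusion starts after Core Blast ends — done with Core Blast.
Barre Fusion starts after Core Advanced ends — done with Core Advanced.
Stretch Intro starts before Barre Fusion ends → Barre Fusion and Stretch Intro overlap.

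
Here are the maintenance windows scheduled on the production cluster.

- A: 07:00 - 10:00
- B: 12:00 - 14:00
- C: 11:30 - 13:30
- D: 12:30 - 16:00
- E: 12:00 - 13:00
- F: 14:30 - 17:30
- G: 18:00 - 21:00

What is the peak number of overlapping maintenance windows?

4

Sort all start/end points and keep a running count:
07:00 start A → 1
10:00 end A → 0
11:30 start C → 1
12:00 start B → 2
12:00 start E → 3
12:30 start D → 4
13:00 end E → 3
13:30 end C → 2
14:00 end B → 1
14:30 start F → 2
16:00 end D → 1
17:30 end F → 0
18:00 start G → 1
21:00 end G → 0
Peak is 4, at 12:30 (B, C, D, E).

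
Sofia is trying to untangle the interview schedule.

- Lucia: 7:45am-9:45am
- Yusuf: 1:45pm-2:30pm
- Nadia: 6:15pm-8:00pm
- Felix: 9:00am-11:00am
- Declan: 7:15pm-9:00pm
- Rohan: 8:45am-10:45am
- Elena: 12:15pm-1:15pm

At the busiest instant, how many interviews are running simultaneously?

Sort all start/end points and keep a running count:
7:45am start Lucia → 1
8:45am start Rohan → 2
9:00am start Felix → 3
9:45am end Lucia → 2
10:45am end Rohan → 1
11:00am end Felix → 0
12:15pm start Elena → 1
1:15pm end Elena → 0
1:45pm start Yusuf → 1
2:30pm end Yusuf → 0
6:15pm start Nadia → 1
7:15pm start Declan → 2
8:00pm end Nadia → 1
9:00pm end Declan → 0
Peak is 3, at 9:00am (Felix, Lucia, Rohan).

3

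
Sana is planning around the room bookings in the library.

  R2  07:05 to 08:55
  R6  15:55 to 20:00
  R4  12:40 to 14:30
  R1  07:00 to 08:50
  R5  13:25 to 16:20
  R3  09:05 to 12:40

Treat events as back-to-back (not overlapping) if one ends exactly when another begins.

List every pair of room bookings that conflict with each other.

R1 & R2, R4 & R5, R5 & R6

Sorted by start: R1, R2, R3, R4, R5, R6.
R2 starts before R1 ends → R1 and R2 overlap.
R3 starts after R1 ends — done with R1.
R3 starts after R2 ends — done with R2.
R4 starts exactly when R3 ends (back-to-back, no overlap) — done with R3.
R5 starts before R4 ends → R4 and R5 overlap.
R6 starts after R4 ends.
R6 starts before R5 ends → R5 and R6 overlap.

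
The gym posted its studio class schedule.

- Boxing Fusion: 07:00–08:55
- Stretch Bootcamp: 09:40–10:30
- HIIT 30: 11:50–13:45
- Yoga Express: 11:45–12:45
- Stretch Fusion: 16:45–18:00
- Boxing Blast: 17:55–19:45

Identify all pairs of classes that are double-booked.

Check each pair: they overlap iff neither finishes before the other starts.
Sorted by start: Boxing Fusion, Stretch Bootcamp, Yoga Express, HIIT 30, Stretch Fusion, Boxing Blast.
Stretch Bootcamp starts after Boxing Fusion ends, so nothing later overlaps Boxing Fusion either.
Yoga Express starts after Stretch Bootcamp ends, so nothing later overlaps Stretch Bootcamp either.
HIIT 30 starts before Yoga Express ends → Yoga Express and HIIT 30 overlap.
Stretch Fusion starts after Yoga Express ends, so nothing later overlaps Yoga Express either.
Stretch Fusion starts after HIIT 30 ends, so nothing later overlaps HIIT 30 either.
Boxing Blast starts before Stretch Fusion ends → Stretch Fusion and Boxing Blast overlap.

Boxing Blast & Stretch Fusion, HIIT 30 & Yoga Express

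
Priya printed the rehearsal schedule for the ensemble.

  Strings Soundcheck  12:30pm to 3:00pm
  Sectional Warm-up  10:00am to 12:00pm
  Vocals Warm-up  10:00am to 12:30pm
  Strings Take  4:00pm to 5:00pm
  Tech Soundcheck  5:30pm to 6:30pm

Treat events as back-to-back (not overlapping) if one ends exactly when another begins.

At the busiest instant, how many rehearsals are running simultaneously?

Walk through starts and ends in time order (an end at T is processed before a start at T):
10:00am start Sectional Warm-up → 1
10:00am start Vocals Warm-up → 2
12:00pm end Sectional Warm-up → 1
12:30pm end Vocals Warm-up → 0
12:30pm start Strings Soundcheck → 1
3:00pm end Strings Soundcheck → 0
4:00pm start Strings Take → 1
5:00pm end Strings Take → 0
5:30pm start Tech Soundcheck → 1
6:30pm end Tech Soundcheck → 0
Peak is 2, at 10:00am (Sectional Warm-up, Vocals Warm-up).

2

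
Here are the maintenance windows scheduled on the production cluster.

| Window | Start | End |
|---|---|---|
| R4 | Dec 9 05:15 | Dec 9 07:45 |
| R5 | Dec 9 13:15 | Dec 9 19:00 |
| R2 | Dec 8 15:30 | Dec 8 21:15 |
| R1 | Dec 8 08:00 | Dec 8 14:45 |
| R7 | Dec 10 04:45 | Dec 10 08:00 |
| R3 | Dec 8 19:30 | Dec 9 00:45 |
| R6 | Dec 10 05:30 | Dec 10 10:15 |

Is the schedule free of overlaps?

Two intervals overlap when each starts before the other ends.
Sorted by start: R1, R2, R3, R4, R5, R7, R6.
R2 starts after R1 ends, so R1 has no further overlaps.
R3 starts before R2 ends → R2 and R3 overlap.
That's a conflict, so the schedule is not conflict-free.

No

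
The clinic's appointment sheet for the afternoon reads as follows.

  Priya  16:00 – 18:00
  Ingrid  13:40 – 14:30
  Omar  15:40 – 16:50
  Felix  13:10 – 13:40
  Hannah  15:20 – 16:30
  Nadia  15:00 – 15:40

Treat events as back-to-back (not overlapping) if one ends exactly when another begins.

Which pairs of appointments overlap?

Hannah & Nadia, Hannah & Omar, Hannah & Priya, Omar & Priya

Sorted by start: Felix, Ingrid, Nadia, Hannah, Omar, Priya.
Ingrid starts exactly when Felix ends (back-to-back, no overlap) — done with Felix.
Nadia starts after Ingrid ends — done with Ingrid.
Hannah starts before Nadia ends → Nadia and Hannah overlap.
Omar starts exactly when Nadia ends (back-to-back, no overlap) — done with Nadia.
Omar starts before Hannah ends → Hannah and Omar overlap.
Priya starts before Hannah ends → Hannah and Priya overlap.
Priya starts before Omar ends → Omar and Priya overlap.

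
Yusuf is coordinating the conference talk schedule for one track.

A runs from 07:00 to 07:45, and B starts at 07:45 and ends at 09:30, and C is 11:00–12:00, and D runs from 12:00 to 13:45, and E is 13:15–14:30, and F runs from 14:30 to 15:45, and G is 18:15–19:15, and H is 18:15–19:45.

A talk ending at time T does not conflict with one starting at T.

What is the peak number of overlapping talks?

Walk through starts and ends in time order (an end at T is processed before a start at T):
07:00 start A → 1
07:45 end A → 0
07:45 start B → 1
09:30 end B → 0
11:00 start C → 1
12:00 end C → 0
12:00 start D → 1
13:15 start E → 2
13:45 end D → 1
14:30 end E → 0
14:30 start F → 1
15:45 end F → 0
18:15 start G → 1
18:15 start H → 2
19:15 end G → 1
19:45 end H → 0
Peak is 2, at 13:15 (D, E).

2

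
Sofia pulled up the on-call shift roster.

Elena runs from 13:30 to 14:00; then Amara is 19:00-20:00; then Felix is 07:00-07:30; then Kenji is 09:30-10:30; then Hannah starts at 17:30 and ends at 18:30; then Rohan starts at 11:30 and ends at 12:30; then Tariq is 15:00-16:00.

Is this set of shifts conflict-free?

Sorted by start: Felix, Kenji, Rohan, Elena, Tariq, Hannah, Amara.
Kenji starts after Felix ends; Felix is clear from here.
Rohan starts after Kenji ends; Kenji is clear from here.
Elena starts after Rohan ends; Rohan is clear from here.
Tariq starts after Elena ends; Elena is clear from here.
Hannah starts after Tariq ends; Tariq is clear from here.
Amara starts after Hannah ends.
Every pair is clear; the schedule has no overlaps.

Yes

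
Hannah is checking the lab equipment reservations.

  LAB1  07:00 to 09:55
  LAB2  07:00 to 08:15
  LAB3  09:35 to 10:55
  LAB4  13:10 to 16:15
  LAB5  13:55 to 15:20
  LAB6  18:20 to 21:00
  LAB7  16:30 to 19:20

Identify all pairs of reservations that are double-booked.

LAB1 & LAB2, LAB1 & LAB3, LAB4 & LAB5, LAB6 & LAB7

Two intervals overlap when each starts before the other ends.
Sorted by start: LAB1, LAB2, LAB3, LAB4, LAB5, LAB7, LAB6.
LAB2 starts before LAB1 ends → LAB1 and LAB2 overlap.
LAB3 starts before LAB1 ends → LAB1 and LAB3 overlap.
LAB4 starts after LAB1 ends; LAB1 is clear from here.
LAB3 starts after LAB2 ends; LAB2 is clear from here.
LAB4 starts after LAB3 ends; LAB3 is clear from here.
LAB5 starts before LAB4 ends → LAB4 and LAB5 overlap.
LAB7 starts after LAB4 ends; LAB4 is clear from here.
LAB7 starts after LAB5 ends; LAB5 is clear from here.
LAB6 starts before LAB7 ends → LAB7 and LAB6 overlap.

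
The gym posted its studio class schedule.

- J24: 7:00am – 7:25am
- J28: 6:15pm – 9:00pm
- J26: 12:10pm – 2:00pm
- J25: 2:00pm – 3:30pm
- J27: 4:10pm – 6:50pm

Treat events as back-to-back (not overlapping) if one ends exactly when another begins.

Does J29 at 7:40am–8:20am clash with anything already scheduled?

No — it doesn't clash with anything

J24: ends 7:25am at or before J29 starts 7:40am → clear.
J26: starts 12:10pm at or after J29 ends 8:20am → clear.
J25: starts 2:00pm at or after J29 ends 8:20am → clear.
J27: starts 4:10pm at or after J29 ends 8:20am → clear.
J28: starts 6:15pm at or after J29 ends 8:20am → clear.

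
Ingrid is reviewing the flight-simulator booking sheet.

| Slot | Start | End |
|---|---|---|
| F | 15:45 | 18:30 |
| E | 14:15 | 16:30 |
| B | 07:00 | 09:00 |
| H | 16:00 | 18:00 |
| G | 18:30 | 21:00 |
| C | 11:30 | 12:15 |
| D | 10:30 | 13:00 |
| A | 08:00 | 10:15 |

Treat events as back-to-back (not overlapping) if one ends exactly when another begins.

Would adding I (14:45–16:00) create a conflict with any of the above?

B: ends 09:00 at or before I starts 14:45 → clear.
A: ends 10:15 at or before I starts 14:45 → clear.
D: ends 13:00 at or before I starts 14:45 → clear.
C: ends 12:15 at or before I starts 14:45 → clear.
E: starts 14:15 before I ends 16:00, and ends 16:30 after I starts 14:45 → overlap.
F: starts 15:45 before I ends 16:00, and ends 18:30 after I starts 14:45 → overlap.
H: starts 16:00 at or after I ends 16:00 → clear.
G: starts 18:30 at or after I ends 16:00 → clear.
I overlaps E, F.

Yes — it overlaps E, F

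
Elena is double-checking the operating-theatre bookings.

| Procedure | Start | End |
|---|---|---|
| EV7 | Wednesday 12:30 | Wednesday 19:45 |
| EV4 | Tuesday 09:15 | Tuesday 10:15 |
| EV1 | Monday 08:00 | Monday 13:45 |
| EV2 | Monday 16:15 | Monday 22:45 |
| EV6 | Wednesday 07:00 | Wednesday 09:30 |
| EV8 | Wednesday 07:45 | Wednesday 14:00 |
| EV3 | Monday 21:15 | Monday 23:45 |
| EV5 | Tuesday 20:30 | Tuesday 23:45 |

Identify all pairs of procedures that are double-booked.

EV2 & EV3, EV6 & EV8, EV7 & EV8

Two intervals overlap when each starts before the other ends.
Sorted by start: EV1, EV2, EV3, EV4, EV5, EV6, EV8, EV7.
EV2 starts after EV1 ends, so nothing later overlaps EV1 either.
EV3 starts before EV2 ends → EV2 and EV3 overlap.
EV4 starts after EV2 ends, so nothing later overlaps EV2 either.
EV4 starts after EV3 ends, so nothing later overlaps EV3 either.
EV5 starts after EV4 ends, so nothing later overlaps EV4 either.
EV6 starts after EV5 ends, so nothing later overlaps EV5 either.
EV8 starts before EV6 ends → EV6 and EV8 overlap.
EV7 starts after EV6 ends.
EV7 starts before EV8 ends → EV8 and EV7 overlap.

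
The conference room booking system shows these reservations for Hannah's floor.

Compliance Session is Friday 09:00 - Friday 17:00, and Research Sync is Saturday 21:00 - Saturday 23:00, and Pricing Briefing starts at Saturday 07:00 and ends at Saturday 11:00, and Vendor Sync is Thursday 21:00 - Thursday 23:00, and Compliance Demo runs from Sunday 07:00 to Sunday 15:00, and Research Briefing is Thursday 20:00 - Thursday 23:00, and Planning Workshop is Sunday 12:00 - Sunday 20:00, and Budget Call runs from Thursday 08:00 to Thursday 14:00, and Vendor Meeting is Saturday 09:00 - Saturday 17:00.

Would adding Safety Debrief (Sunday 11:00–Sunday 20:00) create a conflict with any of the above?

Yes — it overlaps Compliance Demo, Planning Workshop

Budget Call: ends Thursday 14:00 at or before Safety Debrief starts Sunday 11:00 → clear.
Research Briefing: ends Thursday 23:00 at or before Safety Debrief starts Sunday 11:00 → clear.
Vendor Sync: ends Thursday 23:00 at or before Safety Debrief starts Sunday 11:00 → clear.
Compliance Session: ends Friday 17:00 at or before Safety Debrief starts Sunday 11:00 → clear.
Pricing Briefing: ends Saturday 11:00 at or before Safety Debrief starts Sunday 11:00 → clear.
Vendor Meeting: ends Saturday 17:00 at or before Safety Debrief starts Sunday 11:00 → clear.
Research Sync: ends Saturday 23:00 at or before Safety Debrief starts Sunday 11:00 → clear.
Compliance Demo: starts Sunday 07:00 before Safety Debrief ends Sunday 20:00, and ends Sunday 15:00 after Safety Debrief starts Sunday 11:00 → overlap.
Planning Workshop: starts Sunday 12:00 before Safety Debrief ends Sunday 20:00, and ends Sunday 20:00 after Safety Debrief starts Sunday 11:00 → overlap.
Safety Debrief overlaps Compliance Demo, Planning Workshop.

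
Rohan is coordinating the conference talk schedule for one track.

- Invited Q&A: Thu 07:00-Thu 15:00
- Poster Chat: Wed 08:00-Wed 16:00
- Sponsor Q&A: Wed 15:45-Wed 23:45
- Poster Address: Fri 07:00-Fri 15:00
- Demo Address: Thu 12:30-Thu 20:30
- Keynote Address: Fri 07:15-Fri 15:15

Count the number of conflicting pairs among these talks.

Two intervals overlap when each starts before the other ends.
Sorted by start: Poster Chat, Sponsor Q&A, Invited Q&A, Demo Address, Poster Address, Keynote Address.
Sponsor Q&A starts before Poster Chat ends → Poster Chat and Sponsor Q&A overlap.
Invited Q&A starts after Poster Chat ends; Poster Chat is clear from here.
Invited Q&A starts after Sponsor Q&A ends; Sponsor Q&A is clear from here.
Demo Address starts before Invited Q&A ends → Invited Q&A and Demo Address overlap.
Poster Address starts after Invited Q&A ends; Invited Q&A is clear from here.
Poster Address starts after Demo Address ends; Demo Address is clear from here.
Keynote Address starts before Poster Address ends → Poster Address and Keynote Address overlap.
Overlapping pairs: Demo Address & Invited Q&A, Keynote Address & Poster Address, Poster Chat & Sponsor Q&A — 3 in total.

3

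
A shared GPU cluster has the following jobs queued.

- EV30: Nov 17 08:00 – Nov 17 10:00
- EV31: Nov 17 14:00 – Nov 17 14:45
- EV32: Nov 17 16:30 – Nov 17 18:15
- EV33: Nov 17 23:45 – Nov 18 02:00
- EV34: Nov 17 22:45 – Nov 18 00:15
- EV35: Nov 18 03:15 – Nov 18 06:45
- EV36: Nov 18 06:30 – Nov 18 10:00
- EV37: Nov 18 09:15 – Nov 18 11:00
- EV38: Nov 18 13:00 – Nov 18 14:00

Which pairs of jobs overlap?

Sorted by start: EV30, EV31, EV32, EV34, EV33, EV35, EV36, EV37, EV38.
EV31 starts after EV30 ends, so nothing later overlaps EV30 either.
EV32 starts after EV31 ends, so nothing later overlaps EV31 either.
EV34 starts after EV32 ends, so nothing later overlaps EV32 either.
EV33 starts before EV34 ends → EV34 and EV33 overlap.
EV35 starts after EV34 ends, so nothing later overlaps EV34 either.
EV35 starts after EV33 ends, so nothing later overlaps EV33 either.
EV36 starts before EV35 ends → EV35 and EV36 overlap.
EV37 starts after EV35 ends, so nothing later overlaps EV35 either.
EV37 starts before EV36 ends → EV36 and EV37 overlap.
EV38 starts after EV36 ends.
EV38 starts after EV37 ends.

EV33 & EV34, EV35 & EV36, EV36 & EV37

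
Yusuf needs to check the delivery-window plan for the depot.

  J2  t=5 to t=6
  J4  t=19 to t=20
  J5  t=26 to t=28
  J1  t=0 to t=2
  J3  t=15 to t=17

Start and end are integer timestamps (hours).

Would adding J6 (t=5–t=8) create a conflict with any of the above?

Yes — it overlaps J2

J1: ends t=2 at or before J6 starts t=5 → clear.
J2: starts t=5 before J6 ends t=8, and ends t=6 after J6 starts t=5 → overlap.
J3: starts t=15 at or after J6 ends t=8 → clear.
J4: starts t=19 at or after J6 ends t=8 → clear.
J5: starts t=26 at or after J6 ends t=8 → clear.
J6 overlaps J2.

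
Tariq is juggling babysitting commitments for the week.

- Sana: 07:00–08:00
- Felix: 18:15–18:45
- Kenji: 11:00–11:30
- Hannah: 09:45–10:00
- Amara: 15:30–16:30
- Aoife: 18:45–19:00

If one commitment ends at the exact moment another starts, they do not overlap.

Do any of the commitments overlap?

No

Sorted by start: Sana, Hannah, Kenji, Amara, Felix, Aoife.
Hannah starts after Sana ends — done with Sana.
Kenji starts after Hannah ends — done with Hannah.
Amara starts after Kenji ends — done with Kenji.
Felix starts after Amara ends — done with Amara.
Aoife starts exactly when Felix ends (back-to-back, no overlap).
Every pair is clear; the schedule has no overlaps.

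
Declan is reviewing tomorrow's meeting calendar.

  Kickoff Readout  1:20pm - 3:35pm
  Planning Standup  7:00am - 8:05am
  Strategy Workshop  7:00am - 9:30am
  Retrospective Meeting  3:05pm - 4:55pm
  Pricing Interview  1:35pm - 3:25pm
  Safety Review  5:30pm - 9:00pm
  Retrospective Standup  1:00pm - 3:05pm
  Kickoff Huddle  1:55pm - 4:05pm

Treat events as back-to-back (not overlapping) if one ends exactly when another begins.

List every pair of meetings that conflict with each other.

Sorted by start: Planning Standup, Strategy Workshop, Retrospective Standup, Kickoff Readout, Pricing Interview, Kickoff Huddle, Retrospective Meeting, Safety Review.
Strategy Workshop starts before Planning Standup ends → Planning Standup and Strategy Workshop overlap.
Retrospective Standup starts after Planning Standup ends, so Planning Standup has no further overlaps.
Retrospective Standup starts after Strategy Workshop ends, so Strategy Workshop has no further overlaps.
Kickoff Readout starts before Retrospective Standup ends → Retrospective Standup and Kickoff Readout overlap.
Pricing Interview starts before Retrospective Standup ends → Retrospective Standup and Pricing Interview overlap.
Kickoff Huddle starts before Retrospective Standup ends → Retrospective Standup and Kickoff Huddle overlap.
Retrospective Meeting starts exactly when Retrospective Standup ends (back-to-back, no overlap), so Retrospective Standup has no further overlaps.
Pricing Interview starts before Kickoff Readout ends → Kickoff Readout and Pricing Interview overlap.
Kickoff Huddle starts before Kickoff Readout ends → Kickoff Readout and Kickoff Huddle overlap.
Retrospective Meeting starts before Kickoff Readout ends → Kickoff Readout and Retrospective Meeting overlap.
Safety Review starts after Kickoff Readout ends.
Kickoff Huddle starts before Pricing Interview ends → Pricing Interview and Kickoff Huddle overlap.
Retrospective Meeting starts before Pricing Interview ends → Pricing Interview and Retrospective Meeting overlap.
Safety Review starts after Pricing Interview ends.
Retrospective Meeting starts before Kickoff Huddle ends → Kickoff Huddle and Retrospective Meeting overlap.
Safety Review starts after Kickoff Huddle ends.
Safety Review starts after Retrospective Meeting ends.

Kickoff Huddle & Kickoff Readout, Kickoff Huddle & Pricing Interview, Kickoff Huddle & Retrospective Meeting, Kickoff Huddle & Retrospective Standup, Kickoff Readout & Pricing Interview, Kickoff Readout & Retrospective Meeting, Kickoff Readout & Retrospective Standup, Planning Standup & Strategy Workshop, Pricing Interview & Retrospective Meeting, Pricing Interview & Retrospective Standup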